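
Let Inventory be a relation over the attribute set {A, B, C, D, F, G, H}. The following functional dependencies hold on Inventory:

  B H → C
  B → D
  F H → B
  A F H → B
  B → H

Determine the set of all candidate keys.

{A, B, F, G}⁺: B→D adds D; B→H adds H; BH→C adds C → {A, B, C, D, F, G, H}. Minimal: {B, F, G}⁺ = {B, C, D, F, G, H}; {A, F, G}⁺ = {A, F, G}; {A, B, G}⁺ = {A, B, C, D, G, H}; … — none reach the full schema.
{A, F, G, H}⁺: FH→B adds B; BH→C adds C; B→D adds D → {A, B, C, D, F, G, H}. Minimal: {F, G, H}⁺ = {B, C, D, F, G, H}; {A, G, H}⁺ = {A, G, H}; {A, F, H}⁺ = {A, B, C, D, F, H}; … — none reach the full schema.

(A, B, F, G), (A, F, G, H)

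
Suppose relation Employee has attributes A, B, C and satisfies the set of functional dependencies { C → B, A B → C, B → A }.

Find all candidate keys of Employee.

{B}, {C}

{B}⁺: B→A adds A; AB→C adds C → {A, B, C}.
{C}⁺: C→B adds B; B→A adds A → {A, B, C}.
Any other superkey contains one of these as a subset, so there are no further candidate keys.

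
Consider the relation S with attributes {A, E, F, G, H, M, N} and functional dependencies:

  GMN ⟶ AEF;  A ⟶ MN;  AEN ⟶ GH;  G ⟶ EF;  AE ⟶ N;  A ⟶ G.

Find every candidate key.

A, GMN

{A}⁺: A→MN adds M, N; A→G adds G; GMN→AEF adds E, F; AEN→GH adds H → {A, E, F, G, H, M, N}.
{G, M, N}⁺: GMN→AEF adds A, E, F; AEN→GH adds H → {A, E, F, G, H, M, N}.
Any other superkey contains one of these as a subset, so there are no further candidate keys.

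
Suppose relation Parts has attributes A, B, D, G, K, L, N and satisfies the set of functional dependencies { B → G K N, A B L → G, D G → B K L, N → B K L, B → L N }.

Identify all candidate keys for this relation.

Attributes A, D never appear on any right-hand side, so every candidate key must contain {A, D}.
{A, D}⁺ = {A, D}, which is not all of the schema, so we must add further attributes.
{A, B, D}⁺: B→GKN adds G, K, N; DG→BKL adds L → {A, B, D, G, K, L, N}. Minimal: {B, D}⁺ = {B, D, G, K, L, N}; {A, D}⁺ = {A, D}; {A, B}⁺ = {A, B, G, K, L, N} — none reach the full schema.
{A, D, G}⁺: DG→BKL adds B, K, L; B→LN adds N → {A, B, D, G, K, L, N}. Minimal: {D, G}⁺ = {B, D, G, K, L, N}; {A, G}⁺ = {A, G}; {A, D}⁺ = {A, D} — none reach the full schema.
{A, D, N}⁺: N→BKL adds B, K, L; B→GKN adds G → {A, B, D, G, K, L, N}. Minimal: {D, N}⁺ = {B, D, G, K, L, N}; {A, N}⁺ = {A, B, G, K, L, N}; {A, D}⁺ = {A, D} — none reach the full schema.

ABD, ADG, ADN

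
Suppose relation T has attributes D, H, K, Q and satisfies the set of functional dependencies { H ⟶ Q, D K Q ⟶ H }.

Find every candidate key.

{D, H, K}⁺: H→Q adds Q → {D, H, K, Q}.
{D, K, Q}⁺: DKQ→H adds H → {D, H, K, Q}.
Any other superkey contains one of these as a subset, so there are no further candidate keys.

{D, H, K}, {D, K, Q}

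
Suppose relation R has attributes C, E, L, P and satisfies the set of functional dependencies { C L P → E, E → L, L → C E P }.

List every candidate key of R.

{E}⁺: E→L adds L; L→CEP adds C, P → {C, E, L, P}.
{L}⁺: L→CEP adds C, E, P → {C, E, L, P}.
Any other superkey contains one of these as a subset, so there are no further candidate keys.

{E}, {L}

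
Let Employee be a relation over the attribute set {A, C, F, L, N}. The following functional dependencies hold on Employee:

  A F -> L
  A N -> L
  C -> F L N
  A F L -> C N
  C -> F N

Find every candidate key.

(A, C); (A, F)

Attribute A never appears on the right-hand side of any dependency, so A must belong to every candidate key.
{A}⁺ = {A}, which is not all of the schema, so we must add further attributes.
{A, C}⁺: C→FLN adds F, L, N → {A, C, F, L, N}.
{A, F}⁺: AF→L adds L; AFL→CN adds C, N → {A, C, F, L, N}.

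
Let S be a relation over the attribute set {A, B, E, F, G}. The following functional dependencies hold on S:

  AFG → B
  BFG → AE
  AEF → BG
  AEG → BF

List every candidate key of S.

{A, E, F}, {A, E, G}, {A, F, G}, {B, F, G}

{A, E, F}⁺: AEF→BG adds B, G → {A, B, E, F, G}. Minimal: {E, F}⁺ = {E, F}; {A, F}⁺ = {A, F}; {A, E}⁺ = {A, E} — none reach the full schema.
{A, E, G}⁺: AEG→BF adds B, F → {A, B, E, F, G}. Minimal: {E, G}⁺ = {E, G}; {A, G}⁺ = {A, G}; {A, E}⁺ = {A, E} — none reach the full schema.
{A, F, G}⁺: AFG→B adds B; BFG→AE adds E → {A, B, E, F, G}. Minimal: {F, G}⁺ = {F, G}; {A, G}⁺ = {A, G}; {A, F}⁺ = {A, F} — none reach the full schema.
{B, F, G}⁺: BFG→AE adds A, E → {A, B, E, F, G}. Minimal: {F, G}⁺ = {F, G}; {B, G}⁺ = {B, G}; {B, F}⁺ = {B, F} — none reach the full schema.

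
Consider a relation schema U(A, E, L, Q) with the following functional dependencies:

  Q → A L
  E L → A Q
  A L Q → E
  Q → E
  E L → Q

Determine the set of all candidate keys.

{Q}⁺: Q→AL adds A, L; ALQ→E adds E → {A, E, L, Q}.
{E, L}⁺: EL→AQ adds A, Q → {A, E, L, Q}. Minimal: {L}⁺ = {L}; {E}⁺ = {E} — none reach the full schema.
Any other superkey contains one of these as a subset, so there are no further candidate keys.

(Q), (E, L)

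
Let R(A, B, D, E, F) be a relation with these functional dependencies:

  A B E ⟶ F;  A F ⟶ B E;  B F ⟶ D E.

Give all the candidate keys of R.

(A, F), (A, B, E)

Attribute A never appears on the right-hand side of any dependency, so A must belong to every candidate key.
{A}⁺ = {A}, which is not all of the schema, so we must add further attributes.
{A, F}⁺: AF→BE adds B, E; BF→DE adds D → {A, B, D, E, F}. Minimal: {F}⁺ = {F}; {A}⁺ = {A} — none reach the full schema.
{A, B, E}⁺: ABE→F adds F; BF→DE adds D → {A, B, D, E, F}. Minimal: {B, E}⁺ = {B, E}; {A, E}⁺ = {A, E}; {A, B}⁺ = {A, B} — none reach the full schema.
Any other superkey contains one of these as a subset, so there are no further candidate keys.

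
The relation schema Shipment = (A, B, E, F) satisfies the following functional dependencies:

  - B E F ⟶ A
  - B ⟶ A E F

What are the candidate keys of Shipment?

(B)

Attribute B never appears on the right-hand side of any dependency, so B must belong to every candidate key.
{B}⁺ = {A, B, E, F}, which is all of the schema, so {B} is the only candidate key.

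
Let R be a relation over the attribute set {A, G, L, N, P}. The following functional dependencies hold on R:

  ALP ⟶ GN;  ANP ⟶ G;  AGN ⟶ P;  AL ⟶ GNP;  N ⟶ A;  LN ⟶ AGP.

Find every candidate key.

Attribute L never appears on the right-hand side of any dependency, so L must belong to every candidate key.
{L}⁺ = {L}, which is not all of the schema, so we must add further attributes.
{A, L}⁺: AL→GNP adds G, N, P → {A, G, L, N, P}. Minimal: {L}⁺ = {L}; {A}⁺ = {A} — none reach the full schema.
{L, N}⁺: N→A adds A; LN→AGP adds G, P → {A, G, L, N, P}. Minimal: {N}⁺ = {A, N}; {L}⁺ = {L} — none reach the full schema.

{A, L}; {L, N}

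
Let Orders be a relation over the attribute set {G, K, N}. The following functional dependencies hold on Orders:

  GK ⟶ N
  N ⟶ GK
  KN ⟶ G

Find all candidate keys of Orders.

N, GK

{N}⁺: N→GK adds G, K → {G, K, N}.
{G, K}⁺: GK→N adds N → {G, K, N}. Minimal: {K}⁺ = {K}; {G}⁺ = {G} — none reach the full schema.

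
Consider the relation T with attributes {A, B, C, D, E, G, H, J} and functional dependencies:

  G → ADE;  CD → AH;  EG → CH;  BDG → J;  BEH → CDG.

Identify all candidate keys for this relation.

(B, G), (B, E, H), (B, C, D, E)

Attribute B never appears on the right-hand side of any dependency, so B must belong to every candidate key.
{B}⁺ = {B}, which is not all of the schema, so we must add further attributes.
{B, G}⁺: G→ADE adds A, D, E; EG→CH adds C, H; BDG→J adds J → {A, B, C, D, E, G, H, J}. Minimal: {G}⁺ = {A, C, D, E, G, H}; {B}⁺ = {B} — none reach the full schema.
{B, E, H}⁺: BEH→CDG adds C, D, G; G→ADE adds A; BDG→J adds J → {A, B, C, D, E, G, H, J}. Minimal: {E, H}⁺ = {E, H}; {B, H}⁺ = {B, H}; {B, E}⁺ = {B, E} — none reach the full schema.
{B, C, D, E}⁺: CD→AH adds A, H; BEH→CDG adds G; BDG→J adds J → {A, B, C, D, E, G, H, J}. Minimal: {C, D, E}⁺ = {A, C, D, E, H}; {B, D, E}⁺ = {B, D, E}; {B, C, E}⁺ = {B, C, E}; … — none reach the full schema.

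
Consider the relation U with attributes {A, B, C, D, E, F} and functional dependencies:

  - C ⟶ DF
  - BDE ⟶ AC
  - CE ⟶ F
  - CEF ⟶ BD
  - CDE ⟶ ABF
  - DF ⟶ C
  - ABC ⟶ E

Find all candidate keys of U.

{C, E}⁺: C→DF adds D, F; CEF→BD adds B; CDE→ABF adds A → {A, B, C, D, E, F}.
{A, B, C}⁺: C→DF adds D, F; ABC→E adds E → {A, B, C, D, E, F}.
{B, D, E}⁺: BDE→AC adds A, C; CE→F adds F → {A, B, C, D, E, F}.
{D, E, F}⁺: DF→C adds C; CEF→BD adds B; CDE→ABF adds A → {A, B, C, D, E, F}.
{A, B, D, F}⁺: DF→C adds C; ABC→E adds E → {A, B, C, D, E, F}.

{C, E}, {A, B, C}, {B, D, E}, {D, E, F}, {A, B, D, F}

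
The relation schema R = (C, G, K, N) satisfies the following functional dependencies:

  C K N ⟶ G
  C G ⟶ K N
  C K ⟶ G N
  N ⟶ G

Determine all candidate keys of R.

CG; CK; CN

Attribute C never appears on the right-hand side of any dependency, so C must belong to every candidate key.
{C}⁺ = {C}, which is not all of the schema, so we must add further attributes.
{C, G}⁺: CG→KN adds K, N → {C, G, K, N}.
{C, K}⁺: CK→GN adds G, N → {C, G, K, N}.
{C, N}⁺: N→G adds G; CG→KN adds K → {C, G, K, N}.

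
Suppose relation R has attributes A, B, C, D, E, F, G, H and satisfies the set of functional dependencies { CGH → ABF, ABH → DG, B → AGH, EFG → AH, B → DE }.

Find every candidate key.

(B, C); (C, G, H); (C, E, F, G)

Attribute C never appears on the right-hand side of any dependency, so C must belong to every candidate key.
{C}⁺ = {C}, which is not all of the schema, so we must add further attributes.
{B, C}⁺: B→AGH adds A, G, H; B→DE adds D, E; CGH→ABF adds F → {A, B, C, D, E, F, G, H}.
{C, G, H}⁺: CGH→ABF adds A, B, F; ABH→DG adds D; B→DE adds E → {A, B, C, D, E, F, G, H}.
{C, E, F, G}⁺: EFG→AH adds A, H; CGH→ABF adds B; ABH→DG adds D → {A, B, C, D, E, F, G, H}.
Any other superkey contains one of these as a subset, so there are no further candidate keys.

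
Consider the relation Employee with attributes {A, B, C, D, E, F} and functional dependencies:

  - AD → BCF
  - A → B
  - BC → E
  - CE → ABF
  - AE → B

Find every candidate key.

{A, D}, {B, C, D}, {C, D, E}

Attribute D never appears on the right-hand side of any dependency, so D must belong to every candidate key.
{D}⁺ = {D}, which is not all of the schema, so we must add further attributes.
{A, D}⁺: AD→BCF adds B, C, F; BC→E adds E → {A, B, C, D, E, F}. Minimal: {D}⁺ = {D}; {A}⁺ = {A, B} — none reach the full schema.
{B, C, D}⁺: BC→E adds E; CE→ABF adds A, F → {A, B, C, D, E, F}. Minimal: {C, D}⁺ = {C, D}; {B, D}⁺ = {B, D}; {B, C}⁺ = {A, B, C, E, F} — none reach the full schema.
{C, D, E}⁺: CE→ABF adds A, B, F → {A, B, C, D, E, F}. Minimal: {D, E}⁺ = {D, E}; {C, E}⁺ = {A, B, C, E, F}; {C, D}⁺ = {C, D} — none reach the full schema.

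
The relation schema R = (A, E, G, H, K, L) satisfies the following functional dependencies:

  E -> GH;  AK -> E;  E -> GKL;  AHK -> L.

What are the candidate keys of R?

Attribute A never appears on the right-hand side of any dependency, so A must belong to every candidate key.
{A}⁺ = {A}, which is not all of the schema, so we must add further attributes.
{A, E}⁺: E→GH adds G, H; E→GKL adds K, L → {A, E, G, H, K, L}. Minimal: {E}⁺ = {E, G, H, K, L}; {A}⁺ = {A} — none reach the full schema.
{A, K}⁺: AK→E adds E; E→GKL adds G, L; E→GH adds H → {A, E, G, H, K, L}. Minimal: {K}⁺ = {K}; {A}⁺ = {A} — none reach the full schema.

{A, E}, {A, K}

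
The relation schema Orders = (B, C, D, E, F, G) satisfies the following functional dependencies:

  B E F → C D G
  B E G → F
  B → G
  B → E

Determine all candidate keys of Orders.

Attribute B never appears on the right-hand side of any dependency, so B must belong to every candidate key.
{B}⁺ = {B, C, D, E, F, G}, which is all of the schema, so {B} is the only candidate key.

B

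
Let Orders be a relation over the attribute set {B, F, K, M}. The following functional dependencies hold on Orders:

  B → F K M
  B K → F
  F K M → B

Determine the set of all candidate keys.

{B}⁺: B→FKM adds F, K, M → {B, F, K, M}.
{F, K, M}⁺: FKM→B adds B → {B, F, K, M}. Minimal: {K, M}⁺ = {K, M}; {F, M}⁺ = {F, M}; {F, K}⁺ = {F, K} — none reach the full schema.
Any other superkey contains one of these as a subset, so there are no further candidate keys.

(B), (F, K, M)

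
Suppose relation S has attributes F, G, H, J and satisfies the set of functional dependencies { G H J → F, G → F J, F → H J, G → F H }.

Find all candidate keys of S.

(G)

Attribute G never appears on the right-hand side of any dependency, so G must belong to every candidate key.
{G}⁺ = {F, G, H, J}, which is all of the schema, so {G} is the only candidate key.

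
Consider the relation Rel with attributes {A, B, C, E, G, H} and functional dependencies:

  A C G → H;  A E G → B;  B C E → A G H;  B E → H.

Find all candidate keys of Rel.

Attributes C, E never appear on any right-hand side, so every candidate key must contain {C, E}.
{C, E}⁺ = {C, E}, which is not all of the schema, so we must add further attributes.
{B, C, E}⁺: BCE→AGH adds A, G, H → {A, B, C, E, G, H}. Minimal: {C, E}⁺ = {C, E}; {B, E}⁺ = {B, E, H}; {B, C}⁺ = {B, C} — none reach the full schema.
{A, C, E, G}⁺: ACG→H adds H; AEG→B adds B → {A, B, C, E, G, H}. Minimal: {C, E, G}⁺ = {C, E, G}; {A, E, G}⁺ = {A, B, E, G, H}; {A, C, G}⁺ = {A, C, G, H}; … — none reach the full schema.

(B, C, E), (A, C, E, G)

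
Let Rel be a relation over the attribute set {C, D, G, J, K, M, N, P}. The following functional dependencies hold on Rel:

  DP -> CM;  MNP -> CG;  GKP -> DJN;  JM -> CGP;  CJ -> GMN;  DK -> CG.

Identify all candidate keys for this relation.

{C, J, K}, {D, J, K}, {D, K, P}, {G, K, P}, {J, K, M}, {K, M, N, P}

{C, J, K}⁺: CJ→GMN adds G, M, N; JM→CGP adds P; GKP→DJN adds D → {C, D, G, J, K, M, N, P}. Minimal: {J, K}⁺ = {J, K}; {C, K}⁺ = {C, K}; {C, J}⁺ = {C, G, J, M, N, P} — none reach the full schema.
{D, J, K}⁺: DK→CG adds C, G; CJ→GMN adds M, N; JM→CGP adds P → {C, D, G, J, K, M, N, P}. Minimal: {J, K}⁺ = {J, K}; {D, K}⁺ = {C, D, G, K}; {D, J}⁺ = {D, J} — none reach the full schema.
{D, K, P}⁺: DP→CM adds C, M; DK→CG adds G; GKP→DJN adds J, N → {C, D, G, J, K, M, N, P}. Minimal: {K, P}⁺ = {K, P}; {D, P}⁺ = {C, D, M, P}; {D, K}⁺ = {C, D, G, K} — none reach the full schema.
{G, K, P}⁺: GKP→DJN adds D, J, N; DK→CG adds C; DP→CM adds M → {C, D, G, J, K, M, N, P}. Minimal: {K, P}⁺ = {K, P}; {G, P}⁺ = {G, P}; {G, K}⁺ = {G, K} — none reach the full schema.
{J, K, M}⁺: JM→CGP adds C, G, P; CJ→GMN adds N; GKP→DJN adds D → {C, D, G, J, K, M, N, P}. Minimal: {K, M}⁺ = {K, M}; {J, M}⁺ = {C, G, J, M, N, P}; {J, K}⁺ = {J, K} — none reach the full schema.
{K, M, N, P}⁺: MNP→CG adds C, G; GKP→DJN adds D, J → {C, D, G, J, K, M, N, P}. Minimal: {M, N, P}⁺ = {C, G, M, N, P}; {K, N, P}⁺ = {K, N, P}; {K, M, P}⁺ = {K, M, P}; … — none reach the full schema.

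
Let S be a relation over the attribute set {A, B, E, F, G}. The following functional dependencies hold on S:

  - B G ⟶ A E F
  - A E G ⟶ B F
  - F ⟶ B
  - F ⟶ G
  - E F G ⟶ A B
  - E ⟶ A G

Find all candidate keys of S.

{E}⁺: E→AG adds A, G; AEG→BF adds B, F → {A, B, E, F, G}.
{F}⁺: F→B adds B; F→G adds G; BG→AEF adds A, E → {A, B, E, F, G}.
{B, G}⁺: BG→AEF adds A, E, F → {A, B, E, F, G}. Minimal: {G}⁺ = {G}; {B}⁺ = {B} — none reach the full schema.
Any other superkey contains one of these as a subset, so there are no further candidate keys.

{E}, {F}, {B, G}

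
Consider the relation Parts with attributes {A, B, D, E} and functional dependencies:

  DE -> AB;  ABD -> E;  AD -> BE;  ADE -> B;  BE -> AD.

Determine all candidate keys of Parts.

{A, D}, {B, E}, {D, E}

{A, D}⁺: AD→BE adds B, E → {A, B, D, E}. Minimal: {D}⁺ = {D}; {A}⁺ = {A} — none reach the full schema.
{B, E}⁺: BE→AD adds A, D → {A, B, D, E}. Minimal: {E}⁺ = {E}; {B}⁺ = {B} — none reach the full schema.
{D, E}⁺: DE→AB adds A, B → {A, B, D, E}. Minimal: {E}⁺ = {E}; {D}⁺ = {D} — none reach the full schema.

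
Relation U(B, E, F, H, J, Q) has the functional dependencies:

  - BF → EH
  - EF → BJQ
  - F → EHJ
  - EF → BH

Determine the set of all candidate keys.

Attribute F never appears on the right-hand side of any dependency, so F must belong to every candidate key.
{F}⁺ = {B, E, F, H, J, Q}, which is all of the schema, so {F} is the only candidate key.

F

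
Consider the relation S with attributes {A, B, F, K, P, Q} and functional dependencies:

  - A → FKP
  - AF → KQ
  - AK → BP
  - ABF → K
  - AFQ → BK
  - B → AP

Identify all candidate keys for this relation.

{A}⁺: A→FKP adds F, K, P; AF→KQ adds Q; AK→BP adds B → {A, B, F, K, P, Q}.
{B}⁺: B→AP adds A, P; A→FKP adds F, K; AF→KQ adds Q → {A, B, F, K, P, Q}.
Any other superkey contains one of these as a subset, so there are no further candidate keys.

{A}, {B}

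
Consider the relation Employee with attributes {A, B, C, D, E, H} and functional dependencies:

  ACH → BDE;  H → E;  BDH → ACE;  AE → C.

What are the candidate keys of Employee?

{A, H}; {B, D, H}

Attribute H never appears on the right-hand side of any dependency, so H must belong to every candidate key.
{H}⁺ = {E, H}, which is not all of the schema, so we must add further attributes.
{A, H}⁺: H→E adds E; AE→C adds C; ACH→BDE adds B, D → {A, B, C, D, E, H}. Minimal: {H}⁺ = {E, H}; {A}⁺ = {A} — none reach the full schema.
{B, D, H}⁺: H→E adds E; BDH→ACE adds A, C → {A, B, C, D, E, H}. Minimal: {D, H}⁺ = {D, E, H}; {B, H}⁺ = {B, E, H}; {B, D}⁺ = {B, D} — none reach the full schema.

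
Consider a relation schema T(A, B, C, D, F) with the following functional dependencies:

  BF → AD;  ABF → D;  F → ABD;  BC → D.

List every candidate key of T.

CF

Attributes C, F never appear on any right-hand side, so every candidate key must contain {C, F}.
{C, F}⁺ = {A, B, C, D, F}, which is all of the schema, so {C, F} is the only candidate key.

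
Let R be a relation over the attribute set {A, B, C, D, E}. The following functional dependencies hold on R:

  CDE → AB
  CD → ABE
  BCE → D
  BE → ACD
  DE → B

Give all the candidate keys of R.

{B, E}⁺: BE→ACD adds A, C, D → {A, B, C, D, E}. Minimal: {E}⁺ = {E}; {B}⁺ = {B} — none reach the full schema.
{C, D}⁺: CD→ABE adds A, B, E → {A, B, C, D, E}. Minimal: {D}⁺ = {D}; {C}⁺ = {C} — none reach the full schema.
{D, E}⁺: DE→B adds B; BE→ACD adds A, C → {A, B, C, D, E}. Minimal: {E}⁺ = {E}; {D}⁺ = {D} — none reach the full schema.
Any other superkey contains one of these as a subset, so there are no further candidate keys.

{B, E}, {C, D}, {D, E}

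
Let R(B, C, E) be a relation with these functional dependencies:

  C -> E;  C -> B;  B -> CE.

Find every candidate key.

{B}⁺: B→CE adds C, E → {B, C, E}.
{C}⁺: C→E adds E; C→B adds B → {B, C, E}.
Any other superkey contains one of these as a subset, so there are no further candidate keys.

{B}; {C}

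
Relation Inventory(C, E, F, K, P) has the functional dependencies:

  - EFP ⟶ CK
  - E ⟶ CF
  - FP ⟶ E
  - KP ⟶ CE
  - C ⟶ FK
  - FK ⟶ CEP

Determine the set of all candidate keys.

{C}⁺: C→FK adds F, K; FK→CEP adds E, P → {C, E, F, K, P}.
{E}⁺: E→CF adds C, F; C→FK adds K; FK→CEP adds P → {C, E, F, K, P}.
{F, K}⁺: FK→CEP adds C, E, P → {C, E, F, K, P}. Minimal: {K}⁺ = {K}; {F}⁺ = {F} — none reach the full schema.
{F, P}⁺: FP→E adds E; EFP→CK adds C, K → {C, E, F, K, P}. Minimal: {P}⁺ = {P}; {F}⁺ = {F} — none reach the full schema.
{K, P}⁺: KP→CE adds C, E; C→FK adds F → {C, E, F, K, P}. Minimal: {P}⁺ = {P}; {K}⁺ = {K} — none reach the full schema.

{C}; {E}; {F, K}; {F, P}; {K, P}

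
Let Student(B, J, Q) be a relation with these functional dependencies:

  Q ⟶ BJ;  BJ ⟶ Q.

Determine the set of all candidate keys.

Q; BJ

{Q}⁺: Q→BJ adds B, J → {B, J, Q}.
{B, J}⁺: BJ→Q adds Q → {B, J, Q}. Minimal: {J}⁺ = {J}; {B}⁺ = {B} — none reach the full schema.
Any other superkey contains one of these as a subset, so there are no further candidate keys.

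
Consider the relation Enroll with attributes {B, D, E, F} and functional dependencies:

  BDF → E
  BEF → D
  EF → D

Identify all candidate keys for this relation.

BDF, BEF

Attributes B, F never appear on any right-hand side, so every candidate key must contain {B, F}.
{B, F}⁺ = {B, F}, which is not all of the schema, so we must add further attributes.
{B, D, F}⁺: BDF→E adds E → {B, D, E, F}.
{B, E, F}⁺: BEF→D adds D → {B, D, E, F}.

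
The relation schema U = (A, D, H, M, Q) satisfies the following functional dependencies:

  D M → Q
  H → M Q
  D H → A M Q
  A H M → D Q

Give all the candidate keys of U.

Attribute H never appears on the right-hand side of any dependency, so H must belong to every candidate key.
{H}⁺ = {H, M, Q}, which is not all of the schema, so we must add further attributes.
{A, H}⁺: H→MQ adds M, Q; AHM→DQ adds D → {A, D, H, M, Q}. Minimal: {H}⁺ = {H, M, Q}; {A}⁺ = {A} — none reach the full schema.
{D, H}⁺: H→MQ adds M, Q; DH→AMQ adds A → {A, D, H, M, Q}. Minimal: {H}⁺ = {H, M, Q}; {D}⁺ = {D} — none reach the full schema.

AH, DH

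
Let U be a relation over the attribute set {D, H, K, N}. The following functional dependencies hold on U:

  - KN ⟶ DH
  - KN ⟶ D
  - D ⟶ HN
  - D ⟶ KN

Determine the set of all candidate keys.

{D}⁺: D→HN adds H, N; D→KN adds K → {D, H, K, N}.
{K, N}⁺: KN→DH adds D, H → {D, H, K, N}. Minimal: {N}⁺ = {N}; {K}⁺ = {K} — none reach the full schema.

D; KN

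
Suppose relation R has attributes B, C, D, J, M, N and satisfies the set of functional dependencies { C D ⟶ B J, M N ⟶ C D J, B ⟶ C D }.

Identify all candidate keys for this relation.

{M, N}⁺: MN→CDJ adds C, D, J; CD→BJ adds B → {B, C, D, J, M, N}. Minimal: {N}⁺ = {N}; {M}⁺ = {M} — none reach the full schema.

{M, N}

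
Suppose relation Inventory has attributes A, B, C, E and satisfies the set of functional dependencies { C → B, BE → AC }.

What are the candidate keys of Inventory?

BE; CE

Attribute E never appears on the right-hand side of any dependency, so E must belong to every candidate key.
{E}⁺ = {E}, which is not all of the schema, so we must add further attributes.
{B, E}⁺: BE→AC adds A, C → {A, B, C, E}.
{C, E}⁺: C→B adds B; BE→AC adds A → {A, B, C, E}.
Any other superkey contains one of these as a subset, so there are no further candidate keys.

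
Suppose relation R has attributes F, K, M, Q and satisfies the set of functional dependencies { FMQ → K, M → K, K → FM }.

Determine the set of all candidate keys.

{K, Q}, {M, Q}

Attribute Q never appears on the right-hand side of any dependency, so Q must belong to every candidate key.
{Q}⁺ = {Q}, which is not all of the schema, so we must add further attributes.
{K, Q}⁺: K→FM adds F, M → {F, K, M, Q}. Minimal: {Q}⁺ = {Q}; {K}⁺ = {F, K, M} — none reach the full schema.
{M, Q}⁺: M→K adds K; K→FM adds F → {F, K, M, Q}. Minimal: {Q}⁺ = {Q}; {M}⁺ = {F, K, M} — none reach the full schema.
Any other superkey contains one of these as a subset, so there are no further candidate keys.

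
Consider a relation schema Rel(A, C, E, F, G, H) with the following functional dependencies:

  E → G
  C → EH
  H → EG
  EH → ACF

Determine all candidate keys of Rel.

(C), (H)

{C}⁺: C→EH adds E, H; H→EG adds G; EH→ACF adds A, F → {A, C, E, F, G, H}.
{H}⁺: H→EG adds E, G; EH→ACF adds A, C, F → {A, C, E, F, G, H}.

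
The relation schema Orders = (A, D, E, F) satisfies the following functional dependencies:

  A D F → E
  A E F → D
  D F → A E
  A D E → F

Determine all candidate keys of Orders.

{D, F}⁺: DF→AE adds A, E → {A, D, E, F}.
{A, D, E}⁺: ADE→F adds F → {A, D, E, F}.
{A, E, F}⁺: AEF→D adds D → {A, D, E, F}.
Any other superkey contains one of these as a subset, so there are no further candidate keys.

(D, F), (A, D, E), (A, E, F)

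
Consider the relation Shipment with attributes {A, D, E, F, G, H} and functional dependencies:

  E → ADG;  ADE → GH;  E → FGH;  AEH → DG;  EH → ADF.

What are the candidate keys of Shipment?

{E}⁺: E→ADG adds A, D, G; ADE→GH adds H; E→FGH adds F → {A, D, E, F, G, H}.
No other minimal superkey exists.

{E}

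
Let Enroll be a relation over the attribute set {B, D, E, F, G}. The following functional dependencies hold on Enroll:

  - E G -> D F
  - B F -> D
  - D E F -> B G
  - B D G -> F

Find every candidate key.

{E, G}, {B, E, F}, {D, E, F}

Attribute E never appears on the right-hand side of any dependency, so E must belong to every candidate key.
{E}⁺ = {E}, which is not all of the schema, so we must add further attributes.
{E, G}⁺: EG→DF adds D, F; DEF→BG adds B → {B, D, E, F, G}.
{B, E, F}⁺: BF→D adds D; DEF→BG adds G → {B, D, E, F, G}.
{D, E, F}⁺: DEF→BG adds B, G → {B, D, E, F, G}.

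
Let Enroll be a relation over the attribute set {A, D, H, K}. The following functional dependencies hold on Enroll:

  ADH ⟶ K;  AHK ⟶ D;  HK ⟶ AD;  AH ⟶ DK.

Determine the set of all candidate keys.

{A, H}, {H, K}

Attribute H never appears on the right-hand side of any dependency, so H must belong to every candidate key.
{H}⁺ = {H}, which is not all of the schema, so we must add further attributes.
{A, H}⁺: AH→DK adds D, K → {A, D, H, K}. Minimal: {H}⁺ = {H}; {A}⁺ = {A} — none reach the full schema.
{H, K}⁺: HK→AD adds A, D → {A, D, H, K}. Minimal: {K}⁺ = {K}; {H}⁺ = {H} — none reach the full schema.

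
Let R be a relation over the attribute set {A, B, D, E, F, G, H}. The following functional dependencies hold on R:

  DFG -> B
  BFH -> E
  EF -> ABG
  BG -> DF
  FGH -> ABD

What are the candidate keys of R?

Attribute H never appears on the right-hand side of any dependency, so H must belong to every candidate key.
{H}⁺ = {H}, which is not all of the schema, so we must add further attributes.
{B, F, H}⁺: BFH→E adds E; EF→ABG adds A, G; BG→DF adds D → {A, B, D, E, F, G, H}.
{B, G, H}⁺: BG→DF adds D, F; FGH→ABD adds A; BFH→E adds E → {A, B, D, E, F, G, H}.
{E, F, H}⁺: EF→ABG adds A, B, G; BG→DF adds D → {A, B, D, E, F, G, H}.
{F, G, H}⁺: FGH→ABD adds A, B, D; BFH→E adds E → {A, B, D, E, F, G, H}.

(B, F, H), (B, G, H), (E, F, H), (F, G, H)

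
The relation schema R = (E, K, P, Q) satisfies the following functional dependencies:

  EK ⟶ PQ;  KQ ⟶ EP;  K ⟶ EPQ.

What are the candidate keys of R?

(K)

{K}⁺: K→EPQ adds E, P, Q → {E, K, P, Q}.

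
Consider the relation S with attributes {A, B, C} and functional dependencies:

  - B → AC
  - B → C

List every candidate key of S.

{B}

Attribute B never appears on the right-hand side of any dependency, so B must belong to every candidate key.
{B}⁺ = {A, B, C}, which is all of the schema, so {B} is the only candidate key.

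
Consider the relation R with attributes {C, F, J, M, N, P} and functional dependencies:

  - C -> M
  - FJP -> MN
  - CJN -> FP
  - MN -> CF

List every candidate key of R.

{C, J, N}, {F, J, P}, {J, M, N}

{C, J, N}⁺: C→M adds M; CJN→FP adds F, P → {C, F, J, M, N, P}. Minimal: {J, N}⁺ = {J, N}; {C, N}⁺ = {C, F, M, N}; {C, J}⁺ = {C, J, M} — none reach the full schema.
{F, J, P}⁺: FJP→MN adds M, N; MN→CF adds C → {C, F, J, M, N, P}. Minimal: {J, P}⁺ = {J, P}; {F, P}⁺ = {F, P}; {F, J}⁺ = {F, J} — none reach the full schema.
{J, M, N}⁺: MN→CF adds C, F; CJN→FP adds P → {C, F, J, M, N, P}. Minimal: {M, N}⁺ = {C, F, M, N}; {J, N}⁺ = {J, N}; {J, M}⁺ = {J, M} — none reach the full schema.
Any other superkey contains one of these as a subset, so there are no further candidate keys.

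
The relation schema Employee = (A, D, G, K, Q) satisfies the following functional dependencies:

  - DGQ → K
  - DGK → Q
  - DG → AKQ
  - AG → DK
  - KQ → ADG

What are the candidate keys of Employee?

{A, G}; {D, G}; {K, Q}

{A, G}⁺: AG→DK adds D, K; DGK→Q adds Q → {A, D, G, K, Q}.
{D, G}⁺: DG→AKQ adds A, K, Q → {A, D, G, K, Q}.
{K, Q}⁺: KQ→ADG adds A, D, G → {A, D, G, K, Q}.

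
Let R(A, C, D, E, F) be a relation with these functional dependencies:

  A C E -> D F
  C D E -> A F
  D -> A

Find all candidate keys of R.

ACE; CDE

Attributes C, E never appear on any right-hand side, so every candidate key must contain {C, E}.
{C, E}⁺ = {C, E}, which is not all of the schema, so we must add further attributes.
{A, C, E}⁺: ACE→DF adds D, F → {A, C, D, E, F}. Minimal: {C, E}⁺ = {C, E}; {A, E}⁺ = {A, E}; {A, C}⁺ = {A, C} — none reach the full schema.
{C, D, E}⁺: CDE→AF adds A, F → {A, C, D, E, F}. Minimal: {D, E}⁺ = {A, D, E}; {C, E}⁺ = {C, E}; {C, D}⁺ = {A, C, D} — none reach the full schema.
Any other superkey contains one of these as a subset, so there are no further candidate keys.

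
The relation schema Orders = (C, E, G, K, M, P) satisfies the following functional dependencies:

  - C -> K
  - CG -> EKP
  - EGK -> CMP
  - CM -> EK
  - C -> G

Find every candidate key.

{C}⁺: C→K adds K; C→G adds G; CG→EKP adds E, P; EGK→CMP adds M → {C, E, G, K, M, P}.
{E, G, K}⁺: EGK→CMP adds C, M, P → {C, E, G, K, M, P}. Minimal: {G, K}⁺ = {G, K}; {E, K}⁺ = {E, K}; {E, G}⁺ = {E, G} — none reach the full schema.
Any other superkey contains one of these as a subset, so there are no further candidate keys.

{C}, {E, G, K}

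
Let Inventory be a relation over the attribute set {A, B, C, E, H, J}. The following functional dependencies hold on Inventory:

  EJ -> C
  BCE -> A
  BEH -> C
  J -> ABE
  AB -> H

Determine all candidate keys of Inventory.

J

Attribute J never appears on the right-hand side of any dependency, so J must belong to every candidate key.
{J}⁺ = {A, B, C, E, H, J}, which is all of the schema, so {J} is the only candidate key.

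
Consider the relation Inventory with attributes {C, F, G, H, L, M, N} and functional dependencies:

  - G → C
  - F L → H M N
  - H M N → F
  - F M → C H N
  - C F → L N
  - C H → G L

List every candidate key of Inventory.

{C, F}; {F, G}; {F, L}; {F, M}; {H, M, N}

{C, F}⁺: CF→LN adds L, N; FL→HMN adds H, M; CH→GL adds G → {C, F, G, H, L, M, N}. Minimal: {F}⁺ = {F}; {C}⁺ = {C} — none reach the full schema.
{F, G}⁺: G→C adds C; CF→LN adds L, N; FL→HMN adds H, M → {C, F, G, H, L, M, N}. Minimal: {G}⁺ = {C, G}; {F}⁺ = {F} — none reach the full schema.
{F, L}⁺: FL→HMN adds H, M, N; FM→CHN adds C; CH→GL adds G → {C, F, G, H, L, M, N}. Minimal: {L}⁺ = {L}; {F}⁺ = {F} — none reach the full schema.
{F, M}⁺: FM→CHN adds C, H, N; CF→LN adds L; CH→GL adds G → {C, F, G, H, L, M, N}. Minimal: {M}⁺ = {M}; {F}⁺ = {F} — none reach the full schema.
{H, M, N}⁺: HMN→F adds F; FM→CHN adds C; CF→LN adds L; CH→GL adds G → {C, F, G, H, L, M, N}. Minimal: {M, N}⁺ = {M, N}; {H, N}⁺ = {H, N}; {H, M}⁺ = {H, M} — none reach the full schema.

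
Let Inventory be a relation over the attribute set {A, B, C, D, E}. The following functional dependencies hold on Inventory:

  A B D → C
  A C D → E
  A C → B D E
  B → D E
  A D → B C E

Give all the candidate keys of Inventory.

{A, B}, {A, C}, {A, D}

Attribute A never appears on the right-hand side of any dependency, so A must belong to every candidate key.
{A}⁺ = {A}, which is not all of the schema, so we must add further attributes.
{A, B}⁺: B→DE adds D, E; AD→BCE adds C → {A, B, C, D, E}. Minimal: {B}⁺ = {B, D, E}; {A}⁺ = {A} — none reach the full schema.
{A, C}⁺: AC→BDE adds B, D, E → {A, B, C, D, E}. Minimal: {C}⁺ = {C}; {A}⁺ = {A} — none reach the full schema.
{A, D}⁺: AD→BCE adds B, C, E → {A, B, C, D, E}. Minimal: {D}⁺ = {D}; {A}⁺ = {A} — none reach the full schema.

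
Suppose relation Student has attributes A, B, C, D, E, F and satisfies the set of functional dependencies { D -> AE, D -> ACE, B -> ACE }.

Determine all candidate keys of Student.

BDF

Attributes B, D, F never appear on any right-hand side, so every candidate key must contain {B, D, F}.
{B, D, F}⁺ = {A, B, C, D, E, F}, which is all of the schema, so {B, D, F} is the only candidate key.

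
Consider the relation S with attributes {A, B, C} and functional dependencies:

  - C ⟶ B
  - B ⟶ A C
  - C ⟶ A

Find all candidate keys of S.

{B}⁺: B→AC adds A, C → {A, B, C}.
{C}⁺: C→B adds B; B→AC adds A → {A, B, C}.

(B); (C)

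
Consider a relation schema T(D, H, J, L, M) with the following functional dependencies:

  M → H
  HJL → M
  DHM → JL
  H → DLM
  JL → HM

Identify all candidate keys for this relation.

{H}⁺: H→DLM adds D, L, M; DHM→JL adds J → {D, H, J, L, M}.
{M}⁺: M→H adds H; H→DLM adds D, L; DHM→JL adds J → {D, H, J, L, M}.
{J, L}⁺: JL→HM adds H, M; H→DLM adds D → {D, H, J, L, M}. Minimal: {L}⁺ = {L}; {J}⁺ = {J} — none reach the full schema.

H; M; JL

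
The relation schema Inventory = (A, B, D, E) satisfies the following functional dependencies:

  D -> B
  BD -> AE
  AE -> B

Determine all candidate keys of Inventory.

D

Attribute D never appears on the right-hand side of any dependency, so D must belong to every candidate key.
{D}⁺ = {A, B, D, E}, which is all of the schema, so {D} is the only candidate key.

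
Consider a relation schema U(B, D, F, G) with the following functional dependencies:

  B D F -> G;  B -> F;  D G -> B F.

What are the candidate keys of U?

{B, D}, {D, G}

Attribute D never appears on the right-hand side of any dependency, so D must belong to every candidate key.
{D}⁺ = {D}, which is not all of the schema, so we must add further attributes.
{B, D}⁺: B→F adds F; BDF→G adds G → {B, D, F, G}.
{D, G}⁺: DG→BF adds B, F → {B, D, F, G}.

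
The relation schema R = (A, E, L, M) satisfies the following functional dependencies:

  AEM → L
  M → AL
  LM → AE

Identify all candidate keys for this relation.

(M)

Attribute M never appears on the right-hand side of any dependency, so M must belong to every candidate key.
{M}⁺ = {A, E, L, M}, which is all of the schema, so {M} is the only candidate key.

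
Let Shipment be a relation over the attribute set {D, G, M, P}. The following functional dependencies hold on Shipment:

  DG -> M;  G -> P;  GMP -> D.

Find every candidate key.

Attribute G never appears on the right-hand side of any dependency, so G must belong to every candidate key.
{G}⁺ = {G, P}, which is not all of the schema, so we must add further attributes.
{D, G}⁺: DG→M adds M; G→P adds P → {D, G, M, P}. Minimal: {G}⁺ = {G, P}; {D}⁺ = {D} — none reach the full schema.
{G, M}⁺: G→P adds P; GMP→D adds D → {D, G, M, P}. Minimal: {M}⁺ = {M}; {G}⁺ = {G, P} — none reach the full schema.
Any other superkey contains one of these as a subset, so there are no further candidate keys.

{D, G}, {G, M}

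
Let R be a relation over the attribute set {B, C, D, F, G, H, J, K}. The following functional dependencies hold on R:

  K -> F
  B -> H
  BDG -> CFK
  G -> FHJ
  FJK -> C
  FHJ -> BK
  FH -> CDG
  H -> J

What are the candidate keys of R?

{G}⁺: G→FHJ adds F, H, J; FHJ→BK adds B, K; FH→CDG adds C, D → {B, C, D, F, G, H, J, K}.
{B, F}⁺: B→H adds H; FH→CDG adds C, D, G; H→J adds J; BDG→CFK adds K → {B, C, D, F, G, H, J, K}. Minimal: {F}⁺ = {F}; {B}⁺ = {B, H, J} — none reach the full schema.
{B, K}⁺: K→F adds F; B→H adds H; FH→CDG adds C, D, G; H→J adds J → {B, C, D, F, G, H, J, K}. Minimal: {K}⁺ = {F, K}; {B}⁺ = {B, H, J} — none reach the full schema.
{F, H}⁺: FH→CDG adds C, D, G; H→J adds J; FHJ→BK adds B, K → {B, C, D, F, G, H, J, K}. Minimal: {H}⁺ = {H, J}; {F}⁺ = {F} — none reach the full schema.
{H, K}⁺: K→F adds F; FH→CDG adds C, D, G; H→J adds J; FHJ→BK adds B → {B, C, D, F, G, H, J, K}. Minimal: {K}⁺ = {F, K}; {H}⁺ = {H, J} — none reach the full schema.

(G); (B, F); (B, K); (F, H); (H, K)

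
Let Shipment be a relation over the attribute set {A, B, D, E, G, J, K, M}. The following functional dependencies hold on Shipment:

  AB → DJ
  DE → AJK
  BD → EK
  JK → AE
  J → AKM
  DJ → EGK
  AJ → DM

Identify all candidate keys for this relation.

{A, B}; {B, D}; {B, J}

Attribute B never appears on the right-hand side of any dependency, so B must belong to every candidate key.
{B}⁺ = {B}, which is not all of the schema, so we must add further attributes.
{A, B}⁺: AB→DJ adds D, J; BD→EK adds E, K; J→AKM adds M; DJ→EGK adds G → {A, B, D, E, G, J, K, M}. Minimal: {B}⁺ = {B}; {A}⁺ = {A} — none reach the full schema.
{B, D}⁺: BD→EK adds E, K; DE→AJK adds A, J; J→AKM adds M; DJ→EGK adds G → {A, B, D, E, G, J, K, M}. Minimal: {D}⁺ = {D}; {B}⁺ = {B} — none reach the full schema.
{B, J}⁺: J→AKM adds A, K, M; AJ→DM adds D; BD→EK adds E; DJ→EGK adds G → {A, B, D, E, G, J, K, M}. Minimal: {J}⁺ = {A, D, E, G, J, K, M}; {B}⁺ = {B} — none reach the full schema.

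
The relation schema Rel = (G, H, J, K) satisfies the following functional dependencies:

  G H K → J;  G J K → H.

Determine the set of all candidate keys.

GHK; GJK

Attributes G, K never appear on any right-hand side, so every candidate key must contain {G, K}.
{G, K}⁺ = {G, K}, which is not all of the schema, so we must add further attributes.
{G, H, K}⁺: GHK→J adds J → {G, H, J, K}.
{G, J, K}⁺: GJK→H adds H → {G, H, J, K}.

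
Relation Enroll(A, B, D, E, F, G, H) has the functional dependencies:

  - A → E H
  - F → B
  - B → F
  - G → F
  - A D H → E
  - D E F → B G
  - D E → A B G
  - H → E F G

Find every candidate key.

Attribute D never appears on the right-hand side of any dependency, so D must belong to every candidate key.
{D}⁺ = {D}, which is not all of the schema, so we must add further attributes.
{A, D}⁺: A→EH adds E, H; DE→ABG adds B, G; H→EFG adds F → {A, B, D, E, F, G, H}. Minimal: {D}⁺ = {D}; {A}⁺ = {A, B, E, F, G, H} — none reach the full schema.
{D, E}⁺: DE→ABG adds A, B, G; A→EH adds H; B→F adds F → {A, B, D, E, F, G, H}. Minimal: {E}⁺ = {E}; {D}⁺ = {D} — none reach the full schema.
{D, H}⁺: H→EFG adds E, F, G; F→B adds B; DE→ABG adds A → {A, B, D, E, F, G, H}. Minimal: {H}⁺ = {B, E, F, G, H}; {D}⁺ = {D} — none reach the full schema.
Any other superkey contains one of these as a subset, so there are no further candidate keys.

AD, DE, DH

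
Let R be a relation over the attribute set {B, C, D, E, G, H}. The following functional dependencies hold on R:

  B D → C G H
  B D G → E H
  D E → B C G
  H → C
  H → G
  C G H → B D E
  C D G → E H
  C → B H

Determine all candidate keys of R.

{C}⁺: C→BH adds B, H; H→G adds G; CGH→BDE adds D, E → {B, C, D, E, G, H}.
{H}⁺: H→C adds C; H→G adds G; CGH→BDE adds B, D, E → {B, C, D, E, G, H}.
{B, D}⁺: BD→CGH adds C, G, H; BDG→EH adds E → {B, C, D, E, G, H}.
{D, E}⁺: DE→BCG adds B, C, G; CDG→EH adds H → {B, C, D, E, G, H}.

{C}, {H}, {B, D}, {D, E}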